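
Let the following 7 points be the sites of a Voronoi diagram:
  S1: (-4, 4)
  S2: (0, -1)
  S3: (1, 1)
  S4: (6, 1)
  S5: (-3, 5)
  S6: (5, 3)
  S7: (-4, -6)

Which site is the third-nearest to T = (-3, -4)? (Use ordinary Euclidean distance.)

S3

Squared Euclidean distances:
|TS1|² = (-3−(-4))² + (-4−4)² = 1 + 64 = 65
|TS2|² = (-3−0)² + (-4−(-1))² = 9 + 9 = 18
|TS3|² = (-3−1)² + (-4−1)² = 16 + 25 = 41
|TS4|² = (-3−6)² + (-4−1)² = 81 + 25 = 106
|TS5|² = (-3−(-3))² + (-4−5)² = 0 + 81 = 81
|TS6|² = (-3−5)² + (-4−3)² = 64 + 49 = 113
|TS7|² = (-3−(-4))² + (-4−(-6))² = 1 + 4 = 5
Sorted ascending: S7, S2, S3, S1, … — the third-nearest is S3.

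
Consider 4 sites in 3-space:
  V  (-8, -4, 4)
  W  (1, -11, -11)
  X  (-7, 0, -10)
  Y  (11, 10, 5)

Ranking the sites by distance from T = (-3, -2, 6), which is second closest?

Squared Euclidean distances:
|TV|² = (-3−(-8))² + (-2−(-4))² + (6−4)² = 25 + 4 + 4 = 33
|TW|² = (-3−1)² + (-2−(-11))² + (6−(-11))² = 16 + 81 + 289 = 386
|TX|² = (-3−(-7))² + (-2−0)² + (6−(-10))² = 16 + 4 + 256 = 276
|TY|² = (-3−11)² + (-2−10)² + (6−5)² = 196 + 144 + 1 = 341
Sorted ascending: V, X, Y, … — the second-nearest is X.

X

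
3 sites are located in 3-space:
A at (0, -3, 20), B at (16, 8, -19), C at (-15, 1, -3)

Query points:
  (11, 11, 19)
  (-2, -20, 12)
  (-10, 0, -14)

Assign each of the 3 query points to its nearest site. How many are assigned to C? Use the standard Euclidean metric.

(11, 11, 19) — d² to each: A:318, B:1478, C:1260 → nearest is A
(-2, -20, 12) — d² to each: A:357, B:2069, C:835 → nearest is A
(-10, 0, -14) — d² to each: A:1265, B:765, C:147 → nearest is C
1 of the 3 points has C as nearest.

1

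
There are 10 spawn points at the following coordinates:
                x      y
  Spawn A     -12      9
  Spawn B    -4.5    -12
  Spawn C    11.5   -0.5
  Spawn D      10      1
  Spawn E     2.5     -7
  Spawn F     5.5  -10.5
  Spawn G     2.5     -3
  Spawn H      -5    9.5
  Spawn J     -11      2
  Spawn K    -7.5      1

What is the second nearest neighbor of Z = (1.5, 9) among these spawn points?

Spawn D

Since √ is increasing, it suffices to compare squared distances:
d²(Z, Spawn A) = 182.25 + 0 = 182.25
d²(Z, Spawn B) = 36 + 441 = 477
d²(Z, Spawn C) = 100 + 90.25 = 190.25
d²(Z, Spawn D) = 72.25 + 64 = 136.25
d²(Z, Spawn E) = 1 + 256 = 257
d²(Z, Spawn F) = 16 + 380.25 = 396.25
d²(Z, Spawn G) = 1 + 144 = 145
d²(Z, Spawn H) = 42.25 + 0.25 = 42.5
d²(Z, Spawn J) = 156.25 + 49 = 205.25
d²(Z, Spawn K) = 81 + 64 = 145
Sorted ascending: Spawn H, Spawn D, Spawn G, … — the second-nearest is Spawn D.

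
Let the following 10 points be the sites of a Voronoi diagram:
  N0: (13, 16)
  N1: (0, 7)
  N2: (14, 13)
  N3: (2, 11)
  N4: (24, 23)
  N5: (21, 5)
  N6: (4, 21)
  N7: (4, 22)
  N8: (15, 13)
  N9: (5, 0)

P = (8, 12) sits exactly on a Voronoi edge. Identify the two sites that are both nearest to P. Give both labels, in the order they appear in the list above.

Squared distances from P to each site:
|PN0|² = (8−13)² + (12−16)² = 25 + 16 = 41
|PN1|² = (8−0)² + (12−7)² = 64 + 25 = 89
|PN2|² = (8−14)² + (12−13)² = 36 + 1 = 37
|PN3|² = (8−2)² + (12−11)² = 36 + 1 = 37
|PN4|² = (8−24)² + (12−23)² = 256 + 121 = 377
|PN5|² = (8−21)² + (12−5)² = 169 + 49 = 218
|PN6|² = (8−4)² + (12−21)² = 16 + 81 = 97
|PN7|² = (8−4)² + (12−22)² = 16 + 100 = 116
|PN8|² = (8−15)² + (12−13)² = 49 + 1 = 50
|PN9|² = (8−5)² + (12−0)² = 9 + 144 = 153
P is equidistant from N2 and N3 (both at squared distance 37), and every other site is strictly farther — so P lies on the N2–N3 Voronoi edge.

N2 and N3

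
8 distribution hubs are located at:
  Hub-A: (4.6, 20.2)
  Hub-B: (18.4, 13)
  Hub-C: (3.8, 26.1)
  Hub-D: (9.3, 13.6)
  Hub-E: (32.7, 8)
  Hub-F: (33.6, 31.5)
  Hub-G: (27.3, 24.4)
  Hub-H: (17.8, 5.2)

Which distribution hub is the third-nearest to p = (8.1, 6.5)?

Hub-B

Since √ is increasing, it suffices to compare squared distances:
d²(p, Hub-A) = (8.1−4.6)² + (6.5−20.2)² = 12.25 + 187.69 = 199.94
d²(p, Hub-B) = (8.1−18.4)² + (6.5−13)² = 106.09 + 42.25 = 148.34
d²(p, Hub-C) = (8.1−3.8)² + (6.5−26.1)² = 18.49 + 384.16 = 402.65
d²(p, Hub-D) = (8.1−9.3)² + (6.5−13.6)² = 1.44 + 50.41 = 51.85
d²(p, Hub-E) = (8.1−32.7)² + (6.5−8)² = 605.16 + 2.25 = 607.41
d²(p, Hub-F) = (8.1−33.6)² + (6.5−31.5)² = 650.25 + 625 = 1275.25
d²(p, Hub-G) = (8.1−27.3)² + (6.5−24.4)² = 368.64 + 320.41 = 689.05
d²(p, Hub-H) = (8.1−17.8)² + (6.5−5.2)² = 94.09 + 1.69 = 95.78
Sorted ascending: Hub-D, Hub-H, Hub-B, Hub-A, … — the third-nearest is Hub-B.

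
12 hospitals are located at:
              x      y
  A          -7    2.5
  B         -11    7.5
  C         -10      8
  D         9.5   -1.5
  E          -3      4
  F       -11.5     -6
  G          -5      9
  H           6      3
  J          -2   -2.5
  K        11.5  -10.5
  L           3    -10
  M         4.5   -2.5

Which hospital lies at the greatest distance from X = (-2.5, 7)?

Since √ is increasing, it suffices to compare squared distances:
|XA|² = (-2.5−(-7))² + (7−2.5)² = 20.25 + 20.25 = 40.5
|XB|² = (-2.5−(-11))² + (7−7.5)² = 72.25 + 0.25 = 72.5
|XC|² = (-2.5−(-10))² + (7−8)² = 56.25 + 1 = 57.25
|XD|² = (-2.5−9.5)² + (7−(-1.5))² = 144 + 72.25 = 216.25
|XE|² = (-2.5−(-3))² + (7−4)² = 0.25 + 9 = 9.25
|XF|² = (-2.5−(-11.5))² + (7−(-6))² = 81 + 169 = 250
|XG|² = (-2.5−(-5))² + (7−9)² = 6.25 + 4 = 10.25
|XH|² = (-2.5−6)² + (7−3)² = 72.25 + 16 = 88.25
|XJ|² = (-2.5−(-2))² + (7−(-2.5))² = 0.25 + 90.25 = 90.5
|XK|² = (-2.5−11.5)² + (7−(-10.5))² = 196 + 306.25 = 502.25
|XL|² = (-2.5−3)² + (7−(-10))² = 30.25 + 289 = 319.25
|XM|² = (-2.5−4.5)² + (7−(-2.5))² = 49 + 90.25 = 139.25
The largest is to K.

K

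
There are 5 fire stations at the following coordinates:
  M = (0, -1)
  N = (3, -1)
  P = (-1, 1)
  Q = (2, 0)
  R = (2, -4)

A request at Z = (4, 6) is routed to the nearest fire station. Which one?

Q

Squared Euclidean distances:
|ZM|² = (4−0)² + (6−(-1))² = 16 + 49 = 65
|ZN|² = (4−3)² + (6−(-1))² = 1 + 49 = 50
|ZP|² = (4−(-1))² + (6−1)² = 25 + 25 = 50
|ZQ|² = (4−2)² + (6−0)² = 4 + 36 = 40
|ZR|² = (4−2)² + (6−(-4))² = 4 + 100 = 104
The smallest is to Q, so Z lies in the Voronoi region of Q.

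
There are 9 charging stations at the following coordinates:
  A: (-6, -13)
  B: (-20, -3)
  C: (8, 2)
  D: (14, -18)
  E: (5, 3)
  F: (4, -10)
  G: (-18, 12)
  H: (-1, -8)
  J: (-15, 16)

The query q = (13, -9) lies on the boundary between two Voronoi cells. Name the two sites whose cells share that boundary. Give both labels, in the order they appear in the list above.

D and F

Squared distances from q to each site:
|qA|² = 361 + 16 = 377
|qB|² = 1089 + 36 = 1125
|qC|² = 25 + 121 = 146
|qD|² = 1 + 81 = 82
|qE|² = 64 + 144 = 208
|qF|² = 81 + 1 = 82
|qG|² = 961 + 441 = 1402
|qH|² = 196 + 1 = 197
|qJ|² = 784 + 625 = 1409
q is equidistant from D and F (both at squared distance 82), and every other site is strictly farther — so q lies on the D–F Voronoi edge.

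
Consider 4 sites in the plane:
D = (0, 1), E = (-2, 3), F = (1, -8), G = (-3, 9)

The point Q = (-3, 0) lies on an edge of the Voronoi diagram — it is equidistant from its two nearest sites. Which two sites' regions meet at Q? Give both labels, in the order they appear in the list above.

Squared distances from Q to each site:
|QD|² = (-3−0)² + (0−1)² = 9 + 1 = 10
|QE|² = (-3−(-2))² + (0−3)² = 1 + 9 = 10
|QF|² = (-3−1)² + (0−(-8))² = 16 + 64 = 80
|QG|² = (-3−(-3))² + (0−9)² = 0 + 81 = 81
Q is equidistant from D and E (both at squared distance 10), and every other site is strictly farther — so Q lies on the D–E Voronoi edge.

D and E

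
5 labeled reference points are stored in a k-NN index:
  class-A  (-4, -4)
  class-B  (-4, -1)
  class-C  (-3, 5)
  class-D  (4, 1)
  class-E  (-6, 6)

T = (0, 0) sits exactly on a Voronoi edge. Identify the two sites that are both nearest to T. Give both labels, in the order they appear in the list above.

class-B and class-D

Squared distances from T to each site:
d²(T, class-A) = (0−(-4))² + (0−(-4))² = 16 + 16 = 32
d²(T, class-B) = (0−(-4))² + (0−(-1))² = 16 + 1 = 17
d²(T, class-C) = (0−(-3))² + (0−5)² = 9 + 25 = 34
d²(T, class-D) = (0−4)² + (0−1)² = 16 + 1 = 17
d²(T, class-E) = (0−(-6))² + (0−6)² = 36 + 36 = 72
T is equidistant from class-B and class-D (both at squared distance 17), and every other site is strictly farther — so T lies on the class-B–class-D Voronoi edge.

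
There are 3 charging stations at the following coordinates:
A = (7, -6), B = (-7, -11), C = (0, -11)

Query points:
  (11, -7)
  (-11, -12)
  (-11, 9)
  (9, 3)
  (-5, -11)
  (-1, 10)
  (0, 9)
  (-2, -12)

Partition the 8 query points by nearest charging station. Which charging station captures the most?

A

(11, -7) — d² to each: A:17, B:340, C:137 → nearest is A
(-11, -12) — d² to each: A:360, B:17, C:122 → nearest is B
(-11, 9) — d² to each: A:549, B:416, C:521 → nearest is B
(9, 3) — d² to each: A:85, B:452, C:277 → nearest is A
(-5, -11) — d² to each: A:169, B:4, C:25 → nearest is B
(-1, 10) — d² to each: A:320, B:477, C:442 → nearest is A
(0, 9) — d² to each: A:274, B:449, C:400 → nearest is A
(-2, -12) — d² to each: A:117, B:26, C:5 → nearest is C
Tally — A:4, B:3, C:1. A captures the most (4).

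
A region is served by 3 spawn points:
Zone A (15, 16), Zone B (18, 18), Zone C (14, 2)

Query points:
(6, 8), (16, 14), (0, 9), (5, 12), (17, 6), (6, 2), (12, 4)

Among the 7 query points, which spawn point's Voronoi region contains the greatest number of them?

Zone C

(6, 8) — d² to each: Zone A:145, Zone B:244, Zone C:100 → nearest is Zone C
(16, 14) — d² to each: Zone A:5, Zone B:20, Zone C:148 → nearest is Zone A
(0, 9) — d² to each: Zone A:274, Zone B:405, Zone C:245 → nearest is Zone C
(5, 12) — d² to each: Zone A:116, Zone B:205, Zone C:181 → nearest is Zone A
(17, 6) — d² to each: Zone A:104, Zone B:145, Zone C:25 → nearest is Zone C
(6, 2) — d² to each: Zone A:277, Zone B:400, Zone C:64 → nearest is Zone C
(12, 4) — d² to each: Zone A:153, Zone B:232, Zone C:8 → nearest is Zone C
Tally — Zone A:2, Zone C:5. Zone C captures the most (5).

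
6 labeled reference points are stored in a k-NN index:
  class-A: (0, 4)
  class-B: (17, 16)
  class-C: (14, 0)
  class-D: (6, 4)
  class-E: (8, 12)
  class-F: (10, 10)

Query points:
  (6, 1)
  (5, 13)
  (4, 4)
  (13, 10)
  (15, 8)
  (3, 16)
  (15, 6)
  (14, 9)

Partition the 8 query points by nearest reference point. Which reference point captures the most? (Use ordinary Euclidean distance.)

class-F

(6, 1) — d² to each: class-A:45, class-B:346, class-C:65, class-D:9, class-E:125, class-F:97 → nearest is class-D
(5, 13) — d² to each: class-A:106, class-B:153, class-C:250, class-D:82, class-E:10, class-F:34 → nearest is class-E
(4, 4) — d² to each: class-A:16, class-B:313, class-C:116, class-D:4, class-E:80, class-F:72 → nearest is class-D
(13, 10) — d² to each: class-A:205, class-B:52, class-C:101, class-D:85, class-E:29, class-F:9 → nearest is class-F
(15, 8) — d² to each: class-A:241, class-B:68, class-C:65, class-D:97, class-E:65, class-F:29 → nearest is class-F
(3, 16) — d² to each: class-A:153, class-B:196, class-C:377, class-D:153, class-E:41, class-F:85 → nearest is class-E
(15, 6) — d² to each: class-A:229, class-B:104, class-C:37, class-D:85, class-E:85, class-F:41 → nearest is class-C
(14, 9) — d² to each: class-A:221, class-B:58, class-C:81, class-D:89, class-E:45, class-F:17 → nearest is class-F
Tally — class-C:1, class-D:2, class-E:2, class-F:3. class-F captures the most (3).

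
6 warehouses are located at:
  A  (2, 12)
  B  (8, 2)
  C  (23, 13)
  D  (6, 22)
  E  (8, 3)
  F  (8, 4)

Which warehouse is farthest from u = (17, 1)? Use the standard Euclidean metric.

D

Compare squared distances (the ordering matches that of the actual distances):
|uA|² = (17−2)² + (1−12)² = 225 + 121 = 346
|uB|² = (17−8)² + (1−2)² = 81 + 1 = 82
|uC|² = (17−23)² + (1−13)² = 36 + 144 = 180
|uD|² = (17−6)² + (1−22)² = 121 + 441 = 562
|uE|² = (17−8)² + (1−3)² = 81 + 4 = 85
|uF|² = (17−8)² + (1−4)² = 81 + 9 = 90
The largest is to D.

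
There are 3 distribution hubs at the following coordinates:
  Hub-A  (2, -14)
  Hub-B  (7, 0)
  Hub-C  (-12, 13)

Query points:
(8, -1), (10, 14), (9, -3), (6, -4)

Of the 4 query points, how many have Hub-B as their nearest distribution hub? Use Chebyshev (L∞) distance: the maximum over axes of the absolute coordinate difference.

4

(8, -1) — d to each: Hub-A:13, Hub-B:1, Hub-C:20 → nearest is Hub-B
(10, 14) — d to each: Hub-A:28, Hub-B:14, Hub-C:22 → nearest is Hub-B
(9, -3) — d to each: Hub-A:11, Hub-B:3, Hub-C:21 → nearest is Hub-B
(6, -4) — d to each: Hub-A:10, Hub-B:4, Hub-C:18 → nearest is Hub-B
4 of the 4 points have Hub-B as nearest.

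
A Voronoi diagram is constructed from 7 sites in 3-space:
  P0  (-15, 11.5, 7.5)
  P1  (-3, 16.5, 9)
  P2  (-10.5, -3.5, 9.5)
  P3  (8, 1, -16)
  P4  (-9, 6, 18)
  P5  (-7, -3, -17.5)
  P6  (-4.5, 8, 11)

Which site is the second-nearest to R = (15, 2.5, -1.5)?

Squared Euclidean distances:
|RP0|² = (15−(-15))² + (2.5−11.5)² + (-1.5−7.5)² = 900 + 81 + 81 = 1062
|RP1|² = (15−(-3))² + (2.5−16.5)² + (-1.5−9)² = 324 + 196 + 110.25 = 630.25
|RP2|² = (15−(-10.5))² + (2.5−(-3.5))² + (-1.5−9.5)² = 650.25 + 36 + 121 = 807.25
|RP3|² = (15−8)² + (2.5−1)² + (-1.5−(-16))² = 49 + 2.25 + 210.25 = 261.5
|RP4|² = (15−(-9))² + (2.5−6)² + (-1.5−18)² = 576 + 12.25 + 380.25 = 968.5
|RP5|² = (15−(-7))² + (2.5−(-3))² + (-1.5−(-17.5))² = 484 + 30.25 + 256 = 770.25
|RP6|² = (15−(-4.5))² + (2.5−8)² + (-1.5−11)² = 380.25 + 30.25 + 156.25 = 566.75
Sorted ascending: P3, P6, P1, … — the second-nearest is P6.

P6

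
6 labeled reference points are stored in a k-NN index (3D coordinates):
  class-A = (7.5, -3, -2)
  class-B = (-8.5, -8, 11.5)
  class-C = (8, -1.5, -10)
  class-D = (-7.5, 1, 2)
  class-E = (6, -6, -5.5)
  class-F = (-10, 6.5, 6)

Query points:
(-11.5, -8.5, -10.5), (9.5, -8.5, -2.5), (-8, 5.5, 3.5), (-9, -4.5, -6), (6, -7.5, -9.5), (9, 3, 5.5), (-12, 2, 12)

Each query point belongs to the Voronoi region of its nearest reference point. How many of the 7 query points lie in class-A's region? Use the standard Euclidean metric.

(-11.5, -8.5, -10.5) — d² to each: class-A:463.5, class-B:493.25, class-C:429.5, class-D:262.5, class-E:337.5, class-F:499.5 → nearest is class-D
(9.5, -8.5, -2.5) — d² to each: class-A:34.5, class-B:520.25, class-C:107.5, class-D:399.5, class-E:27.5, class-F:677.5 → nearest is class-E
(-8, 5.5, 3.5) — d² to each: class-A:342.75, class-B:246.5, class-C:487.25, class-D:22.75, class-E:409.25, class-F:11.25 → nearest is class-F
(-9, -4.5, -6) — d² to each: class-A:290.5, class-B:318.75, class-C:314, class-D:96.5, class-E:227.5, class-F:266 → nearest is class-D
(6, -7.5, -9.5) — d² to each: class-A:78.75, class-B:651.5, class-C:40.25, class-D:386.75, class-E:18.25, class-F:692.25 → nearest is class-E
(9, 3, 5.5) — d² to each: class-A:94.5, class-B:463.25, class-C:261.5, class-D:288.5, class-E:211, class-F:373.5 → nearest is class-A
(-12, 2, 12) — d² to each: class-A:601.25, class-B:112.5, class-C:896.25, class-D:121.25, class-E:694.25, class-F:60.25 → nearest is class-F
1 of the 7 points has class-A as nearest.

1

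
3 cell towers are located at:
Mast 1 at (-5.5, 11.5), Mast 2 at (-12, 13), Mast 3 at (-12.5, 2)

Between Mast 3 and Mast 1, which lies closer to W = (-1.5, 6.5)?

Compare squared distances:
d²(W, Mast 3) = (-1.5−(-12.5))² + (6.5−2)² = 121 + 20.25 = 141.25
d²(W, Mast 1) = (-1.5−(-5.5))² + (6.5−11.5)² = 16 + 25 = 41
141.25 > 41, so Mast 1 is closer.

Mast 1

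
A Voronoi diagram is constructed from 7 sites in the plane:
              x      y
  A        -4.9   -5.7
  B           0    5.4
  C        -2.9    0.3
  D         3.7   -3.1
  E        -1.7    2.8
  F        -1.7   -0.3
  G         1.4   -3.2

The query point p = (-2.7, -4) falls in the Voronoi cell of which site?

A

Compare squared distances (the ordering matches that of the actual distances):
|pA|² = (-2.7−(-4.9))² + (-4−(-5.7))² = 4.84 + 2.89 = 7.73
|pB|² = (-2.7−0)² + (-4−5.4)² = 7.29 + 88.36 = 95.65
|pC|² = (-2.7−(-2.9))² + (-4−0.3)² = 0.04 + 18.49 = 18.53
|pD|² = (-2.7−3.7)² + (-4−(-3.1))² = 40.96 + 0.81 = 41.77
|pE|² = (-2.7−(-1.7))² + (-4−2.8)² = 1 + 46.24 = 47.24
|pF|² = (-2.7−(-1.7))² + (-4−(-0.3))² = 1 + 13.69 = 14.69
|pG|² = (-2.7−1.4)² + (-4−(-3.2))² = 16.81 + 0.64 = 17.45
Minimum is at A.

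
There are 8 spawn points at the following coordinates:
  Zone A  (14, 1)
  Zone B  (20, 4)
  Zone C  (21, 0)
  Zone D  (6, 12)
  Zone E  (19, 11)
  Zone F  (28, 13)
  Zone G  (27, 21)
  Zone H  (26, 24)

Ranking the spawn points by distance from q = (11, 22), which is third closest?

Squared Euclidean distances:
d²(q, Zone A) = 9 + 441 = 450
d²(q, Zone B) = 81 + 324 = 405
d²(q, Zone C) = 100 + 484 = 584
d²(q, Zone D) = 25 + 100 = 125
d²(q, Zone E) = 64 + 121 = 185
d²(q, Zone F) = 289 + 81 = 370
d²(q, Zone G) = 256 + 1 = 257
d²(q, Zone H) = 225 + 4 = 229
Sorted ascending: Zone D, Zone E, Zone H, Zone G, … — the third-nearest is Zone H.

Zone H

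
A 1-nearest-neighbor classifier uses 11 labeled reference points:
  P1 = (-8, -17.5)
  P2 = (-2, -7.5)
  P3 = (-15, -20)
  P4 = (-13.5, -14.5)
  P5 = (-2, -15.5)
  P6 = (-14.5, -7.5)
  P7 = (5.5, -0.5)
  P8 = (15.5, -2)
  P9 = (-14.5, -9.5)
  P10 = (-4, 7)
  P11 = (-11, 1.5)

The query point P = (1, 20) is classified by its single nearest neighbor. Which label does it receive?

P10

Since √ is increasing, it suffices to compare squared distances:
|PP1|² = (1−(-8))² + (20−(-17.5))² = 81 + 1406.25 = 1487.25
|PP2|² = (1−(-2))² + (20−(-7.5))² = 9 + 756.25 = 765.25
|PP3|² = (1−(-15))² + (20−(-20))² = 256 + 1600 = 1856
|PP4|² = (1−(-13.5))² + (20−(-14.5))² = 210.25 + 1190.25 = 1400.5
|PP5|² = (1−(-2))² + (20−(-15.5))² = 9 + 1260.25 = 1269.25
|PP6|² = (1−(-14.5))² + (20−(-7.5))² = 240.25 + 756.25 = 996.5
|PP7|² = (1−5.5)² + (20−(-0.5))² = 20.25 + 420.25 = 440.5
|PP8|² = (1−15.5)² + (20−(-2))² = 210.25 + 484 = 694.25
|PP9|² = (1−(-14.5))² + (20−(-9.5))² = 240.25 + 870.25 = 1110.5
d²(P, P10) = (1−(-4))² + (20−7)² = 25 + 169 = 194
d²(P, P11) = (1−(-11))² + (20−1.5)² = 144 + 342.25 = 486.25
The smallest is to P10, so P lies in the Voronoi region of P10.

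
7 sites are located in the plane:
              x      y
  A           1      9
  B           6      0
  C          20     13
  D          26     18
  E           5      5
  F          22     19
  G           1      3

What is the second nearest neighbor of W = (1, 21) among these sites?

Compare squared distances (the ordering matches that of the actual distances):
|WA|² = (1−1)² + (21−9)² = 0 + 144 = 144
|WB|² = (1−6)² + (21−0)² = 25 + 441 = 466
|WC|² = (1−20)² + (21−13)² = 361 + 64 = 425
|WD|² = (1−26)² + (21−18)² = 625 + 9 = 634
|WE|² = (1−5)² + (21−5)² = 16 + 256 = 272
|WF|² = (1−22)² + (21−19)² = 441 + 4 = 445
|WG|² = (1−1)² + (21−3)² = 0 + 324 = 324
Sorted ascending: A, E, G, … — the second-nearest is E.

E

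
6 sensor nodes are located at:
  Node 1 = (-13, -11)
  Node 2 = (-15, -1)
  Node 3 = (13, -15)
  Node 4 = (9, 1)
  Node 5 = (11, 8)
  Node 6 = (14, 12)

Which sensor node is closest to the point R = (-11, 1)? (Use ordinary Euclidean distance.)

Compare squared distances (the ordering matches that of the actual distances):
d²(R, Node 1) = (-11−(-13))² + (1−(-11))² = 4 + 144 = 148
d²(R, Node 2) = (-11−(-15))² + (1−(-1))² = 16 + 4 = 20
d²(R, Node 3) = (-11−13)² + (1−(-15))² = 576 + 256 = 832
d²(R, Node 4) = (-11−9)² + (1−1)² = 400 + 0 = 400
d²(R, Node 5) = (-11−11)² + (1−8)² = 484 + 49 = 533
d²(R, Node 6) = (-11−14)² + (1−12)² = 625 + 121 = 746
Node 2 is nearest.

Node 2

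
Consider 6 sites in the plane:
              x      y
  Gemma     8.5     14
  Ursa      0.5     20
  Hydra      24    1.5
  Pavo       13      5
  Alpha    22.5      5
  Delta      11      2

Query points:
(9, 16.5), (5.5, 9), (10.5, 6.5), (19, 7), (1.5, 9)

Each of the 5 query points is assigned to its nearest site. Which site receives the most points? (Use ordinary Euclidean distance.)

Gemma

(9, 16.5) — d² to each: Gemma:6.5, Ursa:84.5, Hydra:450, Pavo:148.25, Alpha:314.5, Delta:214.25 → nearest is Gemma
(5.5, 9) — d² to each: Gemma:34, Ursa:146, Hydra:398.5, Pavo:72.25, Alpha:305, Delta:79.25 → nearest is Gemma
(10.5, 6.5) — d² to each: Gemma:60.25, Ursa:282.25, Hydra:207.25, Pavo:8.5, Alpha:146.25, Delta:20.5 → nearest is Pavo
(19, 7) — d² to each: Gemma:159.25, Ursa:511.25, Hydra:55.25, Pavo:40, Alpha:16.25, Delta:89 → nearest is Alpha
(1.5, 9) — d² to each: Gemma:74, Ursa:122, Hydra:562.5, Pavo:148.25, Alpha:457, Delta:139.25 → nearest is Gemma
Tally — Gemma:3, Pavo:1, Alpha:1. Gemma captures the most (3).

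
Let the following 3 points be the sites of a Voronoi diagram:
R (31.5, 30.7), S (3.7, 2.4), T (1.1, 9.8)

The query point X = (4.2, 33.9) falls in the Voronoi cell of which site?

T

Compare squared distances (the ordering matches that of the actual distances):
|XR|² = (4.2−31.5)² + (33.9−30.7)² = 745.29 + 10.24 = 755.53
|XS|² = (4.2−3.7)² + (33.9−2.4)² = 0.25 + 992.25 = 992.5
|XT|² = (4.2−1.1)² + (33.9−9.8)² = 9.61 + 580.81 = 590.42
T is nearest.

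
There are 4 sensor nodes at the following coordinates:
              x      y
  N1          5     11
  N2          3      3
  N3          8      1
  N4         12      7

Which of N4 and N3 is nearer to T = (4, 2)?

Compare squared distances:
|TN4|² = (4−12)² + (2−7)² = 64 + 25 = 89
|TN3|² = (4−8)² + (2−1)² = 16 + 1 = 17
89 > 17, so N3 is closer.

N3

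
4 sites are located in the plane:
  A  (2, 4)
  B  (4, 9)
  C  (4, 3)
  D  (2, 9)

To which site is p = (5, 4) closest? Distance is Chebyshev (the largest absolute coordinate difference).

C

d(p,A) = max(3, 0) = 3
d(p,B) = max(1, 5) = 5
d(p,C) = max(1, 1) = 1
d(p,D) = max(3, 5) = 5
C is nearest.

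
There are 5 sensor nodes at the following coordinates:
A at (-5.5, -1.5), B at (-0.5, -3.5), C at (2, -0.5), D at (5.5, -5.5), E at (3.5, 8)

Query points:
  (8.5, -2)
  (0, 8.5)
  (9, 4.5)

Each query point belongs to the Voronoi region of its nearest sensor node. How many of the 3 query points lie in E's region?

(8.5, -2) — d² to each: A:196.25, B:83.25, C:44.5, D:21.25, E:125 → nearest is D
(0, 8.5) — d² to each: A:130.25, B:144.25, C:85, D:226.25, E:12.5 → nearest is E
(9, 4.5) — d² to each: A:246.25, B:154.25, C:74, D:112.25, E:42.5 → nearest is E
2 of the 3 points have E as nearest.

2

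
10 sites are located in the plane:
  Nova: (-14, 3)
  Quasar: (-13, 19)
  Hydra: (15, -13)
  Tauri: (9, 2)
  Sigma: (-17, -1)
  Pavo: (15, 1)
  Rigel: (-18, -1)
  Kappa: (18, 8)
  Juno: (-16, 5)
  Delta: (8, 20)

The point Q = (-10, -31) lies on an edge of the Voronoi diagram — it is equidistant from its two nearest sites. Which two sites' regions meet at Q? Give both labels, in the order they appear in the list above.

Squared distances from Q to each site:
d²(Q, Nova) = 16 + 1156 = 1172
d²(Q, Quasar) = 9 + 2500 = 2509
d²(Q, Hydra) = 625 + 324 = 949
d²(Q, Tauri) = 361 + 1089 = 1450
d²(Q, Sigma) = 49 + 900 = 949
d²(Q, Pavo) = 625 + 1024 = 1649
d²(Q, Rigel) = 64 + 900 = 964
d²(Q, Kappa) = 784 + 1521 = 2305
d²(Q, Juno) = 36 + 1296 = 1332
d²(Q, Delta) = 324 + 2601 = 2925
Q is equidistant from Hydra and Sigma (both at squared distance 949), and every other site is strictly farther — so Q lies on the Hydra–Sigma Voronoi edge.

Hydra and Sigma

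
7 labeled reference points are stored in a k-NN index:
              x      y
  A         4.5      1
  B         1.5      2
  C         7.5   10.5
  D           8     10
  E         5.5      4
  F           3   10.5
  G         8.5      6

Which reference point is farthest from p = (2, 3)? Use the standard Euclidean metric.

C

Compare squared distances (the ordering matches that of the actual distances):
|pA|² = (2−4.5)² + (3−1)² = 6.25 + 4 = 10.25
|pB|² = (2−1.5)² + (3−2)² = 0.25 + 1 = 1.25
|pC|² = (2−7.5)² + (3−10.5)² = 30.25 + 56.25 = 86.5
|pD|² = (2−8)² + (3−10)² = 36 + 49 = 85
|pE|² = (2−5.5)² + (3−4)² = 12.25 + 1 = 13.25
|pF|² = (2−3)² + (3−10.5)² = 1 + 56.25 = 57.25
|pG|² = (2−8.5)² + (3−6)² = 42.25 + 9 = 51.25
The largest is to C.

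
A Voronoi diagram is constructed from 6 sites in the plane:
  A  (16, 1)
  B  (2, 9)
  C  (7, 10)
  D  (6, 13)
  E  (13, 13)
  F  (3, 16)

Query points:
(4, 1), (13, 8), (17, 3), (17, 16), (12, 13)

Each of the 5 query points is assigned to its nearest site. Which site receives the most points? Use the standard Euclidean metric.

E

(4, 1) — d² to each: A:144, B:68, C:90, D:148, E:225, F:226 → nearest is B
(13, 8) — d² to each: A:58, B:122, C:40, D:74, E:25, F:164 → nearest is E
(17, 3) — d² to each: A:5, B:261, C:149, D:221, E:116, F:365 → nearest is A
(17, 16) — d² to each: A:226, B:274, C:136, D:130, E:25, F:196 → nearest is E
(12, 13) — d² to each: A:160, B:116, C:34, D:36, E:1, F:90 → nearest is E
Tally — A:1, B:1, E:3. E captures the most (3).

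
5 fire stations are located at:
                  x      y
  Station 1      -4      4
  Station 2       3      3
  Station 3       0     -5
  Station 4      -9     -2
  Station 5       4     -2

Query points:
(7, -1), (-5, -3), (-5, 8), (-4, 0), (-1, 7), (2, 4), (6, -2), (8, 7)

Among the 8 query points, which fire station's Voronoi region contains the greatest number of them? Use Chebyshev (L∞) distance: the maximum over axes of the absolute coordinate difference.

(7, -1) — d to each: Station 1:11, Station 2:4, Station 3:7, Station 4:16, Station 5:3 → nearest is Station 5
(-5, -3) — d to each: Station 1:7, Station 2:8, Station 3:5, Station 4:4, Station 5:9 → nearest is Station 4
(-5, 8) — d to each: Station 1:4, Station 2:8, Station 3:13, Station 4:10, Station 5:10 → nearest is Station 1
(-4, 0) — d to each: Station 1:4, Station 2:7, Station 3:5, Station 4:5, Station 5:8 → nearest is Station 1
(-1, 7) — d to each: Station 1:3, Station 2:4, Station 3:12, Station 4:9, Station 5:9 → nearest is Station 1
(2, 4) — d to each: Station 1:6, Station 2:1, Station 3:9, Station 4:11, Station 5:6 → nearest is Station 2
(6, -2) — d to each: Station 1:10, Station 2:5, Station 3:6, Station 4:15, Station 5:2 → nearest is Station 5
(8, 7) — d to each: Station 1:12, Station 2:5, Station 3:12, Station 4:17, Station 5:9 → nearest is Station 2
Tally — Station 1:3, Station 2:2, Station 4:1, Station 5:2. Station 1 captures the most (3).

Station 1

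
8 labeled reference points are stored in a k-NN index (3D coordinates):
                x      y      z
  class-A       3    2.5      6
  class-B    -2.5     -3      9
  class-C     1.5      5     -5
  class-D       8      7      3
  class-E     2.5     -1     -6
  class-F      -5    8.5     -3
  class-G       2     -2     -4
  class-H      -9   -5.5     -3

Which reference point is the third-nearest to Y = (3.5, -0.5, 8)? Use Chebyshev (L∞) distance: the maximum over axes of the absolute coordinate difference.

class-D

d(Y, class-A) = max(0.5, 3, 2) = 3
d(Y, class-B) = max(6, 2.5, 1) = 6
d(Y, class-C) = max(2, 5.5, 13) = 13
d(Y, class-D) = max(4.5, 7.5, 5) = 7.5
d(Y, class-E) = max(1, 0.5, 14) = 14
d(Y, class-F) = max(8.5, 9, 11) = 11
d(Y, class-G) = max(1.5, 1.5, 12) = 12
d(Y, class-H) = max(12.5, 5, 11) = 12.5
Sorted ascending: class-A, class-B, class-D, class-F, … — the third-nearest is class-D.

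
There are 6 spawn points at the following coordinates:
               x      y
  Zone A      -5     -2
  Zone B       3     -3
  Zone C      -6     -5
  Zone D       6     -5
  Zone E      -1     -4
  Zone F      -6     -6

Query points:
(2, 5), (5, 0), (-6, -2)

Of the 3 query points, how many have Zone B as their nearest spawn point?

2

(2, 5) — d² to each: Zone A:98, Zone B:65, Zone C:164, Zone D:116, Zone E:90, Zone F:185 → nearest is Zone B
(5, 0) — d² to each: Zone A:104, Zone B:13, Zone C:146, Zone D:26, Zone E:52, Zone F:157 → nearest is Zone B
(-6, -2) — d² to each: Zone A:1, Zone B:82, Zone C:9, Zone D:153, Zone E:29, Zone F:16 → nearest is Zone A
2 of the 3 points have Zone B as nearest.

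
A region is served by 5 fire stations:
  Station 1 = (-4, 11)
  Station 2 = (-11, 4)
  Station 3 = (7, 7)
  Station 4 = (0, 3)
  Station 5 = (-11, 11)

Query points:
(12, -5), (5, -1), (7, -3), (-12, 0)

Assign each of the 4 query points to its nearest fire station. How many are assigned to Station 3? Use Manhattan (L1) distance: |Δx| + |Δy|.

2

(12, -5) — d to each: Station 1:32, Station 2:32, Station 3:17, Station 4:20, Station 5:39 → nearest is Station 3
(5, -1) — d to each: Station 1:21, Station 2:21, Station 3:10, Station 4:9, Station 5:28 → nearest is Station 4
(7, -3) — d to each: Station 1:25, Station 2:25, Station 3:10, Station 4:13, Station 5:32 → nearest is Station 3
(-12, 0) — d to each: Station 1:19, Station 2:5, Station 3:26, Station 4:15, Station 5:12 → nearest is Station 2
2 of the 4 points have Station 3 as nearest.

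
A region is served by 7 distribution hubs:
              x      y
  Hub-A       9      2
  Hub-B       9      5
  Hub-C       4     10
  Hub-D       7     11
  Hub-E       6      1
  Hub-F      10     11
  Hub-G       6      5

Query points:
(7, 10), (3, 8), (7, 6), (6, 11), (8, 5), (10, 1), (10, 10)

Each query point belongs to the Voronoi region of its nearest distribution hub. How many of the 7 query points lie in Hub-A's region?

(7, 10) — d² to each: Hub-A:68, Hub-B:29, Hub-C:9, Hub-D:1, Hub-E:82, Hub-F:10, Hub-G:26 → nearest is Hub-D
(3, 8) — d² to each: Hub-A:72, Hub-B:45, Hub-C:5, Hub-D:25, Hub-E:58, Hub-F:58, Hub-G:18 → nearest is Hub-C
(7, 6) — d² to each: Hub-A:20, Hub-B:5, Hub-C:25, Hub-D:25, Hub-E:26, Hub-F:34, Hub-G:2 → nearest is Hub-G
(6, 11) — d² to each: Hub-A:90, Hub-B:45, Hub-C:5, Hub-D:1, Hub-E:100, Hub-F:16, Hub-G:36 → nearest is Hub-D
(8, 5) — d² to each: Hub-A:10, Hub-B:1, Hub-C:41, Hub-D:37, Hub-E:20, Hub-F:40, Hub-G:4 → nearest is Hub-B
(10, 1) — d² to each: Hub-A:2, Hub-B:17, Hub-C:117, Hub-D:109, Hub-E:16, Hub-F:100, Hub-G:32 → nearest is Hub-A
(10, 10) — d² to each: Hub-A:65, Hub-B:26, Hub-C:36, Hub-D:10, Hub-E:97, Hub-F:1, Hub-G:41 → nearest is Hub-F
1 of the 7 points has Hub-A as nearest.

1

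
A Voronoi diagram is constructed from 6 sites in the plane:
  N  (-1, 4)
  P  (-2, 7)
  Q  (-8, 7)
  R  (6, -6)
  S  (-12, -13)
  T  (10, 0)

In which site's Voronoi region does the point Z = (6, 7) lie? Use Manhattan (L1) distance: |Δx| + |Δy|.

P

d(Z,N) = 7 + 3 = 10
d(Z,P) = 8 + 0 = 8
d(Z,Q) = 14 + 0 = 14
d(Z,R) = 0 + 13 = 13
d(Z,S) = 18 + 20 = 38
d(Z,T) = 4 + 7 = 11
Minimum is at P.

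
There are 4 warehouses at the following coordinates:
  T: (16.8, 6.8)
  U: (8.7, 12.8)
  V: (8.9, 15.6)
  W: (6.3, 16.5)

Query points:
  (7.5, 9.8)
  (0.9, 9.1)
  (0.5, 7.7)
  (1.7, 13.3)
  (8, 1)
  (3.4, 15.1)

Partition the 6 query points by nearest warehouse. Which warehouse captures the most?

U

(7.5, 9.8) — d² to each: T:95.49, U:10.44, V:35.6, W:46.33 → nearest is U
(0.9, 9.1) — d² to each: T:258.1, U:74.53, V:106.25, W:83.92 → nearest is U
(0.5, 7.7) — d² to each: T:266.5, U:93.25, V:132.97, W:111.08 → nearest is U
(1.7, 13.3) — d² to each: T:270.26, U:49.25, V:57.13, W:31.4 → nearest is W
(8, 1) — d² to each: T:111.08, U:139.73, V:213.97, W:243.14 → nearest is T
(3.4, 15.1) — d² to each: T:248.45, U:33.38, V:30.5, W:10.37 → nearest is W
Tally — T:1, U:3, W:2. U captures the most (3).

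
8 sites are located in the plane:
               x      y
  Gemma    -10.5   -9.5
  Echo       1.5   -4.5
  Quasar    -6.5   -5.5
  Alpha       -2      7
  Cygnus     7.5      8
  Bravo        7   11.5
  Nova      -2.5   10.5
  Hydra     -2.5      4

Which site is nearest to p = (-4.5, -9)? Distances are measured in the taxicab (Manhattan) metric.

Quasar

d(p, Gemma) = |-4.5−(-10.5)| + |-9−(-9.5)| = 6 + 0.5 = 6.5
d(p, Echo) = |-4.5−1.5| + |-9−(-4.5)| = 6 + 4.5 = 10.5
d(p, Quasar) = |-4.5−(-6.5)| + |-9−(-5.5)| = 2 + 3.5 = 5.5
d(p, Alpha) = |-4.5−(-2)| + |-9−7| = 2.5 + 16 = 18.5
d(p, Cygnus) = |-4.5−7.5| + |-9−8| = 12 + 17 = 29
d(p, Bravo) = |-4.5−7| + |-9−11.5| = 11.5 + 20.5 = 32
d(p, Nova) = |-4.5−(-2.5)| + |-9−10.5| = 2 + 19.5 = 21.5
d(p, Hydra) = |-4.5−(-2.5)| + |-9−4| = 2 + 13 = 15
Minimum is at Quasar.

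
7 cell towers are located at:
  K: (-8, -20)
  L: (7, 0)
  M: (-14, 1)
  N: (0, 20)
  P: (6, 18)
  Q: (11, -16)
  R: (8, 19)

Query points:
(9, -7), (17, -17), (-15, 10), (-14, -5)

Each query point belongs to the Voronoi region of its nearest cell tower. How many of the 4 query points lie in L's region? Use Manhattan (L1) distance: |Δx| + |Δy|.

1

(9, -7) — d to each: K:30, L:9, M:31, N:36, P:28, Q:11, R:27 → nearest is L
(17, -17) — d to each: K:28, L:27, M:49, N:54, P:46, Q:7, R:45 → nearest is Q
(-15, 10) — d to each: K:37, L:32, M:10, N:25, P:29, Q:52, R:32 → nearest is M
(-14, -5) — d to each: K:21, L:26, M:6, N:39, P:43, Q:36, R:46 → nearest is M
1 of the 4 points has L as nearest.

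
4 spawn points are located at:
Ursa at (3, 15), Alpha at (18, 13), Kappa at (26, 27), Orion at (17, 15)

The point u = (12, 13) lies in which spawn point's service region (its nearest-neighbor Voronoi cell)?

Orion

Compare squared distances (the ordering matches that of the actual distances):
d²(u, Ursa) = (12−3)² + (13−15)² = 81 + 4 = 85
d²(u, Alpha) = (12−18)² + (13−13)² = 36 + 0 = 36
d²(u, Kappa) = (12−26)² + (13−27)² = 196 + 196 = 392
d²(u, Orion) = (12−17)² + (13−15)² = 25 + 4 = 29
The smallest is to Orion, so u lies in the Voronoi region of Orion.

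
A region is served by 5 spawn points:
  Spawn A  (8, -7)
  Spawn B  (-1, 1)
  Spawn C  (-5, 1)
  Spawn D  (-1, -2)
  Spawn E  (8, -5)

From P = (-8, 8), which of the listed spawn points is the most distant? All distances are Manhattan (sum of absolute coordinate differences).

Spawn A

d(P, Spawn A) = 16 + 15 = 31
d(P, Spawn B) = 7 + 7 = 14
d(P, Spawn C) = 3 + 7 = 10
d(P, Spawn D) = 7 + 10 = 17
d(P, Spawn E) = 16 + 13 = 29
The largest is to Spawn A.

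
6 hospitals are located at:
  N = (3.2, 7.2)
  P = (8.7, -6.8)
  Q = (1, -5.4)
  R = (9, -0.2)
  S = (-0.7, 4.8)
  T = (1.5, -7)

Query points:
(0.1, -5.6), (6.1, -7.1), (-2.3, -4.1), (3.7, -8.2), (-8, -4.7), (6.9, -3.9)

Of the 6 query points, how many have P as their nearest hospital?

2

(0.1, -5.6) — d² to each: N:173.45, P:75.4, Q:0.85, R:108.37, S:108.8, T:3.92 → nearest is Q
(6.1, -7.1) — d² to each: N:212.9, P:6.85, Q:28.9, R:56.02, S:187.85, T:21.17 → nearest is P
(-2.3, -4.1) — d² to each: N:157.94, P:128.29, Q:12.58, R:142.9, S:81.77, T:22.85 → nearest is Q
(3.7, -8.2) — d² to each: N:237.41, P:26.96, Q:15.13, R:92.09, S:188.36, T:6.28 → nearest is T
(-8, -4.7) — d² to each: N:267.05, P:283.3, Q:81.49, R:309.25, S:143.54, T:95.54 → nearest is Q
(6.9, -3.9) — d² to each: N:136.9, P:11.65, Q:37.06, R:18.1, S:133.45, T:38.77 → nearest is P
2 of the 6 points have P as nearest.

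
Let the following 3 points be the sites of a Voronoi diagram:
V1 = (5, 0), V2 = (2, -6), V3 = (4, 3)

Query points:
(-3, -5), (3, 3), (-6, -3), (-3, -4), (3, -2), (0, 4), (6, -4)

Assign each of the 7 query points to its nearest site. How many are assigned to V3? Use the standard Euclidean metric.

(-3, -5) — d² to each: V1:89, V2:26, V3:113 → nearest is V2
(3, 3) — d² to each: V1:13, V2:82, V3:1 → nearest is V3
(-6, -3) — d² to each: V1:130, V2:73, V3:136 → nearest is V2
(-3, -4) — d² to each: V1:80, V2:29, V3:98 → nearest is V2
(3, -2) — d² to each: V1:8, V2:17, V3:26 → nearest is V1
(0, 4) — d² to each: V1:41, V2:104, V3:17 → nearest is V3
(6, -4) — d² to each: V1:17, V2:20, V3:53 → nearest is V1
2 of the 7 points have V3 as nearest.

2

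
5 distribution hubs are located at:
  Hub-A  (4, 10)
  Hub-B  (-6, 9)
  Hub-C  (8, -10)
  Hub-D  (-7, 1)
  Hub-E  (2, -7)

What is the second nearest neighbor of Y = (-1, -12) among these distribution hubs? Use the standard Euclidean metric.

Hub-C

Since √ is increasing, it suffices to compare squared distances:
d²(Y, Hub-A) = (-1−4)² + (-12−10)² = 25 + 484 = 509
d²(Y, Hub-B) = (-1−(-6))² + (-12−9)² = 25 + 441 = 466
d²(Y, Hub-C) = (-1−8)² + (-12−(-10))² = 81 + 4 = 85
d²(Y, Hub-D) = (-1−(-7))² + (-12−1)² = 36 + 169 = 205
d²(Y, Hub-E) = (-1−2)² + (-12−(-7))² = 9 + 25 = 34
Sorted ascending: Hub-E, Hub-C, Hub-D, … — the second-nearest is Hub-C.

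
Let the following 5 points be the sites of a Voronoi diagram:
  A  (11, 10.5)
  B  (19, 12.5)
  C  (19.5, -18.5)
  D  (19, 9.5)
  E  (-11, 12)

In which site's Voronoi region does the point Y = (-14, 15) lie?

Compare squared distances (the ordering matches that of the actual distances):
|YA|² = (-14−11)² + (15−10.5)² = 625 + 20.25 = 645.25
|YB|² = (-14−19)² + (15−12.5)² = 1089 + 6.25 = 1095.25
|YC|² = (-14−19.5)² + (15−(-18.5))² = 1122.25 + 1122.25 = 2244.5
|YD|² = (-14−19)² + (15−9.5)² = 1089 + 30.25 = 1119.25
|YE|² = (-14−(-11))² + (15−12)² = 9 + 9 = 18
The smallest is to E, so Y lies in the Voronoi region of E.

E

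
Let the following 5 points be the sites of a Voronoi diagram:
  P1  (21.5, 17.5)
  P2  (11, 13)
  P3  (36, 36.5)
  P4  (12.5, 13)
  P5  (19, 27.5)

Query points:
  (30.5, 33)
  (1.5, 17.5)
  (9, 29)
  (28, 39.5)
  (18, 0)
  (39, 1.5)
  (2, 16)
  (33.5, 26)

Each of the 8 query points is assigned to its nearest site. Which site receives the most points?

(30.5, 33) — d² to each: P1:321.25, P2:780.25, P3:42.5, P4:724, P5:162.5 → nearest is P3
(1.5, 17.5) — d² to each: P1:400, P2:110.5, P3:1551.25, P4:141.25, P5:406.25 → nearest is P2
(9, 29) — d² to each: P1:288.5, P2:260, P3:785.25, P4:268.25, P5:102.25 → nearest is P5
(28, 39.5) — d² to each: P1:526.25, P2:991.25, P3:73, P4:942.5, P5:225 → nearest is P3
(18, 0) — d² to each: P1:318.5, P2:218, P3:1656.25, P4:199.25, P5:757.25 → nearest is P4
(39, 1.5) — d² to each: P1:562.25, P2:916.25, P3:1234, P4:834.5, P5:1076 → nearest is P1
(2, 16) — d² to each: P1:382.5, P2:90, P3:1576.25, P4:119.25, P5:421.25 → nearest is P2
(33.5, 26) — d² to each: P1:216.25, P2:675.25, P3:116.5, P4:610, P5:212.5 → nearest is P3
Tally — P1:1, P2:2, P3:3, P4:1, P5:1. P3 captures the most (3).

P3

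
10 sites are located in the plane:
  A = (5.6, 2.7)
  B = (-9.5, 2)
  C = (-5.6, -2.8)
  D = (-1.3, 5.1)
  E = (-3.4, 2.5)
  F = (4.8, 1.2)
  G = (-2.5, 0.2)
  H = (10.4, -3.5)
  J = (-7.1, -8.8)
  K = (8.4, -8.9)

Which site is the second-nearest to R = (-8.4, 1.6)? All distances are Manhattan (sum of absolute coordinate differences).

E

d(R,A) = |-8.4−5.6| + |1.6−2.7| = 14 + 1.1 = 15.1
d(R,B) = |-8.4−(-9.5)| + |1.6−2| = 1.1 + 0.4 = 1.5
d(R,C) = |-8.4−(-5.6)| + |1.6−(-2.8)| = 2.8 + 4.4 = 7.2
d(R,D) = |-8.4−(-1.3)| + |1.6−5.1| = 7.1 + 3.5 = 10.6
d(R,E) = |-8.4−(-3.4)| + |1.6−2.5| = 5 + 0.9 = 5.9
d(R,F) = |-8.4−4.8| + |1.6−1.2| = 13.2 + 0.4 = 13.6
d(R,G) = |-8.4−(-2.5)| + |1.6−0.2| = 5.9 + 1.4 = 7.3
d(R,H) = |-8.4−10.4| + |1.6−(-3.5)| = 18.8 + 5.1 = 23.9
d(R,J) = |-8.4−(-7.1)| + |1.6−(-8.8)| = 1.3 + 10.4 = 11.7
d(R,K) = |-8.4−8.4| + |1.6−(-8.9)| = 16.8 + 10.5 = 27.3
Sorted ascending: B, E, C, … — the second-nearest is E.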